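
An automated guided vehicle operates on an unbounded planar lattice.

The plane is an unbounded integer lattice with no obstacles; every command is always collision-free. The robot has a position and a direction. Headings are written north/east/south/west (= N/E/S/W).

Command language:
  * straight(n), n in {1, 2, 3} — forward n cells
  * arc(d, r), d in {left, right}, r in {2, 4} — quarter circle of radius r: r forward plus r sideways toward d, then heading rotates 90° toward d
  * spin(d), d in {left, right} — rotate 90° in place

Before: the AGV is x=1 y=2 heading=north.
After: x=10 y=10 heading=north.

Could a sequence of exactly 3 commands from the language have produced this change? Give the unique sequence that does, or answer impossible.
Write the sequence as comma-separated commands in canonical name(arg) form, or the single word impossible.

arc(right, 4), straight(1), arc(left, 4)

key: running arc(left, 4) before arc(right, 4) would end elsewhere — order is forced
t0: x=1 y=2 heading=north
step 1 (arc(right, 4)): x=5 y=6 heading=east
step 2 (straight(1)): x=6 y=6 heading=east
step 3 (arc(left, 4)): x=10 y=10 heading=north
no rival 3-sequence matches.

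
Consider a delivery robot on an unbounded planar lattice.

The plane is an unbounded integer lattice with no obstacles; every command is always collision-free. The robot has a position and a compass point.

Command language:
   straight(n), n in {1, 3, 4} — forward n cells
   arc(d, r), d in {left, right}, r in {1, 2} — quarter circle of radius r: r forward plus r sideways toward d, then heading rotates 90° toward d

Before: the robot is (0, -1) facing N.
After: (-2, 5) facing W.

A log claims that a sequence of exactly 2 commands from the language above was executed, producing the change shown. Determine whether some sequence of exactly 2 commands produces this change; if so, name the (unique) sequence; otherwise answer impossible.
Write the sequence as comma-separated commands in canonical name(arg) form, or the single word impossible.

straight(4), arc(left, 2)

key: running arc(left, 2) before straight(4) would end elsewhere — order is forced
begin: (0, -1) facing N
t=1 straight(4) ⇒ (0, 3) facing N
t=2 arc(left, 2) ⇒ (-2, 5) facing W
no other 2-command option fits: unique.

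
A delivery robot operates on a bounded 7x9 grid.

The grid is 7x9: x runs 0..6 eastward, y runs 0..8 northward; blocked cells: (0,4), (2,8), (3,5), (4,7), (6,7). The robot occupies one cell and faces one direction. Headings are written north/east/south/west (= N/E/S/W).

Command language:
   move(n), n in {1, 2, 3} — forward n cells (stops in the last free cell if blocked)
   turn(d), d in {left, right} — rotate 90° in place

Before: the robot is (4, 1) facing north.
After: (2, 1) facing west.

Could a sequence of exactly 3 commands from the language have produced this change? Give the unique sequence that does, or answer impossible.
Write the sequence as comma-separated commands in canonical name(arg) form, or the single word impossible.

turn(left), move(1), move(1)

key: order matters: swapping turn(left) and move(1) lands elsewhere
begin: (4, 1) facing north
[1] after turn(left): (4, 1) facing west
[2] after move(1): (3, 1) facing west
[3] after move(1): (2, 1) facing west
no rival 3-sequence matches.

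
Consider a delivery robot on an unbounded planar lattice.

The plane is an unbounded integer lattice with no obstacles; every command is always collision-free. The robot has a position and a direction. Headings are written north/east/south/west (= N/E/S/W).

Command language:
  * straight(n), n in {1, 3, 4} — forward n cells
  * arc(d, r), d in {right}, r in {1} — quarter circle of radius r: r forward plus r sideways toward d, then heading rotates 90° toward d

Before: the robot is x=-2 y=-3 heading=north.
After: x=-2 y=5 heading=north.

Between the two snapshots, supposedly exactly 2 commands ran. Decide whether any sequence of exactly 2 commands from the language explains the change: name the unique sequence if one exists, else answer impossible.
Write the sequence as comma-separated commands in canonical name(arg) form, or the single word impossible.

straight(4), straight(4)

key: still facing N at the end — nothing in the sequence rotates
initial: x=-2 y=-3 heading=north
t=1 straight(4) ⇒ x=-2 y=1 heading=north
t=2 straight(4) ⇒ x=-2 y=5 heading=north
no rival 2-sequence matches.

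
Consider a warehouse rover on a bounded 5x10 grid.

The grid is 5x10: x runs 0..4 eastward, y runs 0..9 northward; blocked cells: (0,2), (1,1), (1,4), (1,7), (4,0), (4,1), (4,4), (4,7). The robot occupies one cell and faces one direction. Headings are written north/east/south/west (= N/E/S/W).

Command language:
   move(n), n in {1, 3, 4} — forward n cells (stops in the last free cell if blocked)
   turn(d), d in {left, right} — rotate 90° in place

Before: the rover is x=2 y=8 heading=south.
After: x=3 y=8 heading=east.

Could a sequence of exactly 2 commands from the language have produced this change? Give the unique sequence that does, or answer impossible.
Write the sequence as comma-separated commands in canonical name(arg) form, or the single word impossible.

turn(left), move(1)

key: order matters: swapping turn(left) and move(1) lands elsewhere
start: x=2 y=8 heading=south
[1] after turn(left): x=2 y=8 heading=east
[2] after move(1): x=3 y=8 heading=east
uniquely the one of 25 2-step routes that fits.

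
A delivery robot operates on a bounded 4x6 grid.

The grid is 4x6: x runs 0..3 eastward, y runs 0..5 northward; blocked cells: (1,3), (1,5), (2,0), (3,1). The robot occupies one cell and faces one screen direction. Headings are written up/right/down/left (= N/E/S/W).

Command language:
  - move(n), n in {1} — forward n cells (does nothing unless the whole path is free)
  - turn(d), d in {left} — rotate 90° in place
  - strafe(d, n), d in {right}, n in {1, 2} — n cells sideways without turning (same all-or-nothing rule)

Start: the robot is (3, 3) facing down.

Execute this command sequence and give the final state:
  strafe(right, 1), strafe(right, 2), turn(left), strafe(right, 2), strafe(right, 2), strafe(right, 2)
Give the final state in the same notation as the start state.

(2, 1) facing right

from: (3, 3) facing down
t=1 strafe(right, 1) ⇒ (2, 3) facing down
t=2 strafe(right, 2) ⇒ (2, 3) facing down
t=3 turn(left) ⇒ (2, 3) facing right
t=4 strafe(right, 2) ⇒ (2, 1) facing right
t=5 strafe(right, 2) ⇒ (2, 1) facing right
t=6 strafe(right, 2) ⇒ (2, 1) facing right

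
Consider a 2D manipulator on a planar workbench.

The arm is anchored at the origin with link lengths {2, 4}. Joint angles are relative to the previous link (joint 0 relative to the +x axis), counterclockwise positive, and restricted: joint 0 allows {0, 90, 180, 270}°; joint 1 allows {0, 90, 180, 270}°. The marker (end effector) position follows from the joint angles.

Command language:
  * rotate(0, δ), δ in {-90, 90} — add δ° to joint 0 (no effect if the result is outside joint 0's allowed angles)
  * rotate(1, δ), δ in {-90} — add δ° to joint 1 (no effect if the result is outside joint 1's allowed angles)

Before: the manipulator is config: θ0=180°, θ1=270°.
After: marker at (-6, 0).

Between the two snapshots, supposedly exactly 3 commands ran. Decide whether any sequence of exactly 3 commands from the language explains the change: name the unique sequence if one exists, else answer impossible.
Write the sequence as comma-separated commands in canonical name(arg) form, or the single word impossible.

begin: config: θ0=180°, θ1=270°
step 1 (rotate(1, -90)): config: θ0=180°, θ1=180°
step 2 (rotate(1, -90)): config: θ0=180°, θ1=90°
step 3 (rotate(1, -90)): config: θ0=180°, θ1=0°
no other 3-command option fits: unique.

rotate(1, -90), rotate(1, -90), rotate(1, -90)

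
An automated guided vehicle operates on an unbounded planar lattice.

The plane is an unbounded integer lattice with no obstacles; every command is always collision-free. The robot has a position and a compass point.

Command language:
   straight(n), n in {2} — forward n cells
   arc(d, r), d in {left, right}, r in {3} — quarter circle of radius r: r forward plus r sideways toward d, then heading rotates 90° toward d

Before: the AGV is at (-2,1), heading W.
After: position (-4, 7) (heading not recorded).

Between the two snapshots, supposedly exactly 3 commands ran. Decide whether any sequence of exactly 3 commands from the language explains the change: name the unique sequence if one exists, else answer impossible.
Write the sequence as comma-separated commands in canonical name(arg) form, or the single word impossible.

straight(2), arc(right, 3), arc(right, 3)

key: order matters: swapping straight(2) and arc(right, 3) lands elsewhere
from: at (-2,1), heading W
t=1 straight(2) ⇒ at (-4,1), heading W
t=2 arc(right, 3) ⇒ at (-7,4), heading N
t=3 arc(right, 3) ⇒ at (-4,7), heading E
no other 3-command option fits: unique.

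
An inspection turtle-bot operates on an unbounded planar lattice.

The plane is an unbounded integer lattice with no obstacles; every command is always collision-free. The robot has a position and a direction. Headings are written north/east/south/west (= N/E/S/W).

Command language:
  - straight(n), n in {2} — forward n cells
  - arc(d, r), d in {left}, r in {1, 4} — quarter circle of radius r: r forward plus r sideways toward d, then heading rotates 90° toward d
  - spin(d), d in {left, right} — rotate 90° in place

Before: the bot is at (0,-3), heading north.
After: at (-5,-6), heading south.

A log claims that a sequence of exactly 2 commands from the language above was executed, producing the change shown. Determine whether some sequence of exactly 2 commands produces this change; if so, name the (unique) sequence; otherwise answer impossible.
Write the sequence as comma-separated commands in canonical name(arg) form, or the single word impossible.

key: order matters: swapping arc(left, 1) and arc(left, 4) lands elsewhere
t0: at (0,-3), heading north
t=1 arc(left, 1) ⇒ at (-1,-2), heading west
t=2 arc(left, 4) ⇒ at (-5,-6), heading south
no other 2-command option fits: unique.

arc(left, 1), arc(left, 4)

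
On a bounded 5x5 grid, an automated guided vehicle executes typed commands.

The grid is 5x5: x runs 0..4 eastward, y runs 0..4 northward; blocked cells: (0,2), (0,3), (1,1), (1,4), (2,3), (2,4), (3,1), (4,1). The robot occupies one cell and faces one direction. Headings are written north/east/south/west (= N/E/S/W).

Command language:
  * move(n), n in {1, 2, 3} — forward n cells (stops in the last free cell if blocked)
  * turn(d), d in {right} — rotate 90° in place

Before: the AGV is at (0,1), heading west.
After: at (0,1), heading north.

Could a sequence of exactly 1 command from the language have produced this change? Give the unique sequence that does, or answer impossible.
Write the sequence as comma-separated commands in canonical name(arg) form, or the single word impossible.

key: (0,1) unchanged — the single command moves nothing
initial: at (0,1), heading west
1. turn(right) → at (0,1), heading north
all 4 alternatives checked — unique.

turn(right)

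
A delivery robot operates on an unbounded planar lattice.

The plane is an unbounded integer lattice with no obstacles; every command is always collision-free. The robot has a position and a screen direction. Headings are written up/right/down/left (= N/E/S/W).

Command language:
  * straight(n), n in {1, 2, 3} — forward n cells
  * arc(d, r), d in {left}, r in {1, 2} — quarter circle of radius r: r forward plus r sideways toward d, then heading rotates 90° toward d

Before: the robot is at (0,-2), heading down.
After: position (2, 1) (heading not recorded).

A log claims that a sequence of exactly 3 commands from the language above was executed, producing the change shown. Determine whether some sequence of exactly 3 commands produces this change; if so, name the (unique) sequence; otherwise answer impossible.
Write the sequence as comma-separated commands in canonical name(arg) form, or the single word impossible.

arc(left, 1), arc(left, 1), straight(3)

key: order matters: swapping arc(left, 1) and straight(3) lands elsewhere
begin: at (0,-2), heading down
t=1 arc(left, 1) ⇒ at (1,-3), heading right
t=2 arc(left, 1) ⇒ at (2,-2), heading up
t=3 straight(3) ⇒ at (2,1), heading up
all 125 alternatives checked — unique.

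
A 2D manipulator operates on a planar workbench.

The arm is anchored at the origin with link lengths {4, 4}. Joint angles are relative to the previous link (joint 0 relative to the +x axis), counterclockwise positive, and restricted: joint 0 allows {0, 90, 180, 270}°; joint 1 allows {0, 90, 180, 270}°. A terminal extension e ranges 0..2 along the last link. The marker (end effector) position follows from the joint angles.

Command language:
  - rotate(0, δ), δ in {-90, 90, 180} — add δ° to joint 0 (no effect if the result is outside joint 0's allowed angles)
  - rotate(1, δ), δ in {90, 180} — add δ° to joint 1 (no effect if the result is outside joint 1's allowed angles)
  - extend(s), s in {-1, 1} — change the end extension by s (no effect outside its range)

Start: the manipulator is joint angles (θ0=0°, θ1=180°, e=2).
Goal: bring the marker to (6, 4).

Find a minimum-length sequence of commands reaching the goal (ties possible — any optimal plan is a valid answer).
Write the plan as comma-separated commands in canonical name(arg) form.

rotate(0, 90), rotate(1, 90)

t0: joint angles (θ0=0°, θ1=180°, e=2)
step 1 (rotate(0, 90)): joint angles (θ0=90°, θ1=180°, e=2)
step 2 (rotate(1, 90)): joint angles (θ0=90°, θ1=270°, e=2)
shorter routes all fall short; 2 is best.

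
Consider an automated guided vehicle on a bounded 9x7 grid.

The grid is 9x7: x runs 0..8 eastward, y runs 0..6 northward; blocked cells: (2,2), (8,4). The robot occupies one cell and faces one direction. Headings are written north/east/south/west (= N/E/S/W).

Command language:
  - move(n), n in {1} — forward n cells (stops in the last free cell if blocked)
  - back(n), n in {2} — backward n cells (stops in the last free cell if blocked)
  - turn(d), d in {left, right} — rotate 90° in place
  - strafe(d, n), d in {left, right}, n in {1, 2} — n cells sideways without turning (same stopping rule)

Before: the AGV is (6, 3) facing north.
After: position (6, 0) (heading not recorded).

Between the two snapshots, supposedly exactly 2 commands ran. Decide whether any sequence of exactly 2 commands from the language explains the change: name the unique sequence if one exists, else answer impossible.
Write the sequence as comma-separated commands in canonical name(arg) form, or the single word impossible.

back(2), back(2)

key: the second back(2) runs into the grid edge before its full distance
start: (6, 3) facing north
t=1 back(2) ⇒ (6, 1) facing north
t=2 back(2) ⇒ (6, 0) facing north
all 64 alternatives checked — unique.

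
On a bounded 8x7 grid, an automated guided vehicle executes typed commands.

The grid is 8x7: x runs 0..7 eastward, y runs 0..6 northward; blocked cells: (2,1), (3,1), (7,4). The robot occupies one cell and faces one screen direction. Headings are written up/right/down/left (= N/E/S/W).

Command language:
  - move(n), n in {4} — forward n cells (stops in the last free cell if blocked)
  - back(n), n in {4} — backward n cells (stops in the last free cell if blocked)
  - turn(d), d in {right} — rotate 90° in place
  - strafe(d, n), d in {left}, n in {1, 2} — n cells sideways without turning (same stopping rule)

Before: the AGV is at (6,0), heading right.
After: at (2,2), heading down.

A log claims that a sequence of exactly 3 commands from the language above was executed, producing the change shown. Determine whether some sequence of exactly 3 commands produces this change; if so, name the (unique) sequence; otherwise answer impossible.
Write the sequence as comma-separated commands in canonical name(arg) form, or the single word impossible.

key: position moved to (2,2) AND the heading swung to S — translation plus rotation needed
t0: at (6,0), heading right
t=1 strafe(left, 2) ⇒ at (6,2), heading right
t=2 back(4) ⇒ at (2,2), heading right
t=3 turn(right) ⇒ at (2,2), heading down
all 125 alternatives checked — unique.

strafe(left, 2), back(4), turn(right)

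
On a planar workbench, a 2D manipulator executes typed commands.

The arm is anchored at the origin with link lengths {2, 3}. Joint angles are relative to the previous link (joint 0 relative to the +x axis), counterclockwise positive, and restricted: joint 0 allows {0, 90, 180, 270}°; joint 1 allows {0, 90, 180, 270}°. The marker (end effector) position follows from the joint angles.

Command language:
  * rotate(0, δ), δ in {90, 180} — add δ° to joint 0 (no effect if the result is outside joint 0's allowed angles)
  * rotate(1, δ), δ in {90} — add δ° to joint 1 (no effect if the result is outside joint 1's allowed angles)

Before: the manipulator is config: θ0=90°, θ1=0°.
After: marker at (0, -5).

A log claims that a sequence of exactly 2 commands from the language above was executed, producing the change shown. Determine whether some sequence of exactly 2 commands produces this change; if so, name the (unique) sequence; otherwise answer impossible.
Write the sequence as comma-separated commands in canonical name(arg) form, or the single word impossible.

rotate(0, 90), rotate(0, 90)

begin: config: θ0=90°, θ1=0°
step 1 (rotate(0, 90)): config: θ0=180°, θ1=0°
step 2 (rotate(0, 90)): config: θ0=270°, θ1=0°
uniquely the one of 9 2-step routes that fits.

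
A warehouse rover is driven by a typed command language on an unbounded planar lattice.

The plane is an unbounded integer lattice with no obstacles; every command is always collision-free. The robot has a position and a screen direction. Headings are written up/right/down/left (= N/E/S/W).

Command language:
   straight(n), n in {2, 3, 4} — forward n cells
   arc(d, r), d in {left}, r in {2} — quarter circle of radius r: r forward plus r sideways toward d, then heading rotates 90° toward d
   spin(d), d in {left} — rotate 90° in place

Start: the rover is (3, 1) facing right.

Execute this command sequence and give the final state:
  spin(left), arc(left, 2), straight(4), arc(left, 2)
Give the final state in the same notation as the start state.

(-5, 1) facing down

from: (3, 1) facing right
step 1 (spin(left)): (3, 1) facing up
step 2 (arc(left, 2)): (1, 3) facing left
step 3 (straight(4)): (-3, 3) facing left
step 4 (arc(left, 2)): (-5, 1) facing down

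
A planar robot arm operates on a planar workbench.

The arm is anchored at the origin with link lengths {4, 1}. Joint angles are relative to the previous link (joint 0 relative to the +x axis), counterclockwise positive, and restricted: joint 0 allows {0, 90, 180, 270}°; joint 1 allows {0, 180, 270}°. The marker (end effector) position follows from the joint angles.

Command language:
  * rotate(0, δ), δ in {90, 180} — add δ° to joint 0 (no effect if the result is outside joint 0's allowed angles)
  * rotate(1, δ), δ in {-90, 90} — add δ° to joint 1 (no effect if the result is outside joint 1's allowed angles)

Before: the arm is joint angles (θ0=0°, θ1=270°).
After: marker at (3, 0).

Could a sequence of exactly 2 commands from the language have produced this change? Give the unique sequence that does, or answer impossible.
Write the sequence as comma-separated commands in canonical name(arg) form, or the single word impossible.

rotate(1, -90), rotate(1, -90)

from: joint angles (θ0=0°, θ1=270°)
1. rotate(1, -90) → joint angles (θ0=0°, θ1=180°)
2. rotate(1, -90) → joint angles (θ0=0°, θ1=180°)
uniquely the one of 16 2-step routes that fits.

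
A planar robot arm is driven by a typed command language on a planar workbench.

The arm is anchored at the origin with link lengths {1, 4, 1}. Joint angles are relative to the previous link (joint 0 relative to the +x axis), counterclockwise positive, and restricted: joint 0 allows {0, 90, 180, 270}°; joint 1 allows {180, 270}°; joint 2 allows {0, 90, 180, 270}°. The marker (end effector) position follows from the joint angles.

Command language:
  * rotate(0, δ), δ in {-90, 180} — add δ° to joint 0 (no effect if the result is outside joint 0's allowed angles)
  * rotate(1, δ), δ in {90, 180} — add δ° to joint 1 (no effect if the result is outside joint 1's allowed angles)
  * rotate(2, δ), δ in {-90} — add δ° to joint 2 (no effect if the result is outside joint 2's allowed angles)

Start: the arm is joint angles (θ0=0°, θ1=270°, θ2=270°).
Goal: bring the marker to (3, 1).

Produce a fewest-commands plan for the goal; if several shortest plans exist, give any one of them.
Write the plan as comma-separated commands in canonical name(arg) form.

initial: joint angles (θ0=0°, θ1=270°, θ2=270°)
[1] after rotate(0, 180): joint angles (θ0=180°, θ1=270°, θ2=270°)
[2] after rotate(0, -90): joint angles (θ0=90°, θ1=270°, θ2=270°)
[3] after rotate(2, -90): joint angles (θ0=90°, θ1=270°, θ2=180°)
shorter routes all fall short; 3 is best.

rotate(0, 180), rotate(0, -90), rotate(2, -90)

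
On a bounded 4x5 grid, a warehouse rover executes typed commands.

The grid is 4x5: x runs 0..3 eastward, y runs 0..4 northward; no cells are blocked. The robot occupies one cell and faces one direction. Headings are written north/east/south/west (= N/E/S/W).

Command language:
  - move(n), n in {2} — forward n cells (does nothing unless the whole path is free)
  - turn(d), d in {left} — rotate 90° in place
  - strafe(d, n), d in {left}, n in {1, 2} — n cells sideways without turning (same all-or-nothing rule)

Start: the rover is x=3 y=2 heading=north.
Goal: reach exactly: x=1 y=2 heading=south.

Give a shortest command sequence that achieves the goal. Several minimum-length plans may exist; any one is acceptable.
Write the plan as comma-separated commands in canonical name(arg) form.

turn(left), move(2), turn(left)

begin: x=3 y=2 heading=north
t=1 turn(left) ⇒ x=3 y=2 heading=west
t=2 move(2) ⇒ x=1 y=2 heading=west
t=3 turn(left) ⇒ x=1 y=2 heading=south
minimal: 3 command(s), checked below 3.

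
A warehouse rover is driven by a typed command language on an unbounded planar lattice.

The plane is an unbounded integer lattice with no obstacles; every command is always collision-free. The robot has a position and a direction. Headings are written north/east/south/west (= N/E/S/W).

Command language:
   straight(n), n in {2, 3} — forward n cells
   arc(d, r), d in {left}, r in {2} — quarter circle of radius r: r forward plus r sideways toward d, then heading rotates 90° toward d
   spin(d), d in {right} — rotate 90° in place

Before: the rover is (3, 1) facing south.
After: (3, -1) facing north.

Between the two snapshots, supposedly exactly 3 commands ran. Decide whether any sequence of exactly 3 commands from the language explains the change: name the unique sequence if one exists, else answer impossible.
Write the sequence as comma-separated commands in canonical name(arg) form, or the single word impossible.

straight(2), spin(right), spin(right)

key: position moved to (3,-1) AND the heading swung to N — translation plus rotation needed
from: (3, 1) facing south
t=1 straight(2) ⇒ (3, -1) facing south
t=2 spin(right) ⇒ (3, -1) facing west
t=3 spin(right) ⇒ (3, -1) facing north
no rival 3-sequence matches.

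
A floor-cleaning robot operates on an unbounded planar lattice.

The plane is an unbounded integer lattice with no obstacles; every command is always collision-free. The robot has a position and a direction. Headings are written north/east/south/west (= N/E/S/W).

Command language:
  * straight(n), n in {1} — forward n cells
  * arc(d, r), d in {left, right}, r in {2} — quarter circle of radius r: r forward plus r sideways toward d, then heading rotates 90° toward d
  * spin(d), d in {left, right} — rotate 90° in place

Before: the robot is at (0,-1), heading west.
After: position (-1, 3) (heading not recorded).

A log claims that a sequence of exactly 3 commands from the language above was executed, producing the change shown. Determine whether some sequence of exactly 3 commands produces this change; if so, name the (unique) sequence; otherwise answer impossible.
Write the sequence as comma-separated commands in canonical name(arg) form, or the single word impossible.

key: running arc(right, 2) before straight(1) would end elsewhere — order is forced
t0: at (0,-1), heading west
1. straight(1) → at (-1,-1), heading west
2. arc(right, 2) → at (-3,1), heading north
3. arc(right, 2) → at (-1,3), heading east
no rival 3-sequence matches.

straight(1), arc(right, 2), arc(right, 2)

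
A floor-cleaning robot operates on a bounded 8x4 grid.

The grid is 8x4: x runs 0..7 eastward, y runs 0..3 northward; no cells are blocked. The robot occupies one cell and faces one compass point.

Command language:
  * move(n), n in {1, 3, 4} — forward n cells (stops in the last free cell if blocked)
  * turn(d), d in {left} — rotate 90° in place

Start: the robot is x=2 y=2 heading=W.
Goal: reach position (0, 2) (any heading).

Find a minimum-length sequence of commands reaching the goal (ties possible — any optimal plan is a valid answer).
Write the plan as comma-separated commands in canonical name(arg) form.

move(3)

initial: x=2 y=2 heading=W
t=1 move(3) ⇒ x=0 y=2 heading=W
minimal: 1 command(s), checked below 1.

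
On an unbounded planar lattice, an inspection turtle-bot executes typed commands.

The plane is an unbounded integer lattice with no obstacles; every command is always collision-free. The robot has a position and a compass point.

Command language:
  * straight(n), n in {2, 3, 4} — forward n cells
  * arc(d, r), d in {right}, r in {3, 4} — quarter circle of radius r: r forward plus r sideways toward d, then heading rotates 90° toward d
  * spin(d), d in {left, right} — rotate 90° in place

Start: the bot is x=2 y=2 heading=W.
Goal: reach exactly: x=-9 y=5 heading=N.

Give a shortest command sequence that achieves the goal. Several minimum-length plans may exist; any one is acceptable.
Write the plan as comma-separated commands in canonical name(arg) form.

t0: x=2 y=2 heading=W
1. straight(4) → x=-2 y=2 heading=W
2. straight(4) → x=-6 y=2 heading=W
3. arc(right, 3) → x=-9 y=5 heading=N
nothing shorter than 3 reaches the goal.

straight(4), straight(4), arc(right, 3)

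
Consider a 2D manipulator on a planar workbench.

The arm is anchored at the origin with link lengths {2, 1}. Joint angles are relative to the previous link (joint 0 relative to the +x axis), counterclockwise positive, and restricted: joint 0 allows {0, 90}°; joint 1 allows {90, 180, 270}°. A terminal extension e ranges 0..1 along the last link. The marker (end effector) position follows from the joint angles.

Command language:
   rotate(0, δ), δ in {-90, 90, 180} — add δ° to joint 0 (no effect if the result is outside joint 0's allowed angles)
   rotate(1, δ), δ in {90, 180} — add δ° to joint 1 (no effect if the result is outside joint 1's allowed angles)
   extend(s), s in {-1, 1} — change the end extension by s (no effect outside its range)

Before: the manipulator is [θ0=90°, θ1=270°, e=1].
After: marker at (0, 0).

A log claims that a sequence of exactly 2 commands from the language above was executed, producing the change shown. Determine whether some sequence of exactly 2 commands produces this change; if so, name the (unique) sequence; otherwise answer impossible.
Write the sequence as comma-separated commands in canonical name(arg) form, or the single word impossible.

key: running rotate(1, 90) before rotate(1, 180) would end elsewhere — order is forced
start: [θ0=90°, θ1=270°, e=1]
step 1 (rotate(1, 180)): [θ0=90°, θ1=90°, e=1]
step 2 (rotate(1, 90)): [θ0=90°, θ1=180°, e=1]
all 49 alternatives checked — unique.

rotate(1, 180), rotate(1, 90)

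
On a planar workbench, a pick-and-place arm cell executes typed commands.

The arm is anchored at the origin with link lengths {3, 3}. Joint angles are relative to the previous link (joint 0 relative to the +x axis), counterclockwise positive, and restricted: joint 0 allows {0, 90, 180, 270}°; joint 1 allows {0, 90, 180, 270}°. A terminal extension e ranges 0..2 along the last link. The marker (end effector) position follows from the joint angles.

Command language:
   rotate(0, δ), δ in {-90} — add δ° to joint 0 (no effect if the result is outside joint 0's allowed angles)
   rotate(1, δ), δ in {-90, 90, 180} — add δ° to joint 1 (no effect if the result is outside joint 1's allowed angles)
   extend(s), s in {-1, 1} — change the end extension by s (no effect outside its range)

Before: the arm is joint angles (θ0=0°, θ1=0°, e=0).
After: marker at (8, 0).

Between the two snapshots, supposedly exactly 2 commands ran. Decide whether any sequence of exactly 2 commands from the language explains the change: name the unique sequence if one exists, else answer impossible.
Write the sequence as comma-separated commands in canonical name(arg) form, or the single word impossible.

begin: joint angles (θ0=0°, θ1=0°, e=0)
t=1 extend(1) ⇒ joint angles (θ0=0°, θ1=0°, e=1)
t=2 extend(1) ⇒ joint angles (θ0=0°, θ1=0°, e=2)
no other 2-command option fits: unique.

extend(1), extend(1)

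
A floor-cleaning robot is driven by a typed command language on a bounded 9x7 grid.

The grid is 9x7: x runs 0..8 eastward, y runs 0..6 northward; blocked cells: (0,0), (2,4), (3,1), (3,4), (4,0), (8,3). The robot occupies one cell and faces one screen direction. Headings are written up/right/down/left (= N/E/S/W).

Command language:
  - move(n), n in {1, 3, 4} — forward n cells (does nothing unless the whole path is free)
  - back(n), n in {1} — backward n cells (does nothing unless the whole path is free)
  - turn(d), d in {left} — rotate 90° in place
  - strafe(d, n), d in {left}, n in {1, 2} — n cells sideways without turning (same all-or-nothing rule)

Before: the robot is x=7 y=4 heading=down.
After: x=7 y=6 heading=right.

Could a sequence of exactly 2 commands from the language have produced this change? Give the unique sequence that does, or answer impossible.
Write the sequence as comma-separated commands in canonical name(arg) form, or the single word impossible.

turn(left), strafe(left, 2)

key: cell and facing (now E) both changed — the 2 commands mix motion and turning
from: x=7 y=4 heading=down
1. turn(left) → x=7 y=4 heading=right
2. strafe(left, 2) → x=7 y=6 heading=right
no rival 2-sequence matches.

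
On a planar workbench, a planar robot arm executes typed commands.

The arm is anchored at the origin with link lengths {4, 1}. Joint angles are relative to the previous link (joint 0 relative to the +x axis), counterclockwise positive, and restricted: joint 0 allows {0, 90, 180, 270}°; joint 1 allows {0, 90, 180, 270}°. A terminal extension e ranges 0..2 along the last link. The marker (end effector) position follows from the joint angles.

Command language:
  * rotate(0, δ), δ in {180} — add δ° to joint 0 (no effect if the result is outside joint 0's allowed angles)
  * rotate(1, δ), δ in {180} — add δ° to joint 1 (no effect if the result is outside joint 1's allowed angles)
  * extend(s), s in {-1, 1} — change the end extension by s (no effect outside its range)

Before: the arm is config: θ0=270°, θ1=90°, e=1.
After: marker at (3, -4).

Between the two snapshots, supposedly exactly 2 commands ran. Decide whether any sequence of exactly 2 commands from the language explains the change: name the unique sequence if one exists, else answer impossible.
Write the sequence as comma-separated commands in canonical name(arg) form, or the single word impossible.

t0: config: θ0=270°, θ1=90°, e=1
t=1 extend(1) ⇒ config: θ0=270°, θ1=90°, e=2
t=2 extend(1) ⇒ config: θ0=270°, θ1=90°, e=2
no rival 2-sequence matches.

extend(1), extend(1)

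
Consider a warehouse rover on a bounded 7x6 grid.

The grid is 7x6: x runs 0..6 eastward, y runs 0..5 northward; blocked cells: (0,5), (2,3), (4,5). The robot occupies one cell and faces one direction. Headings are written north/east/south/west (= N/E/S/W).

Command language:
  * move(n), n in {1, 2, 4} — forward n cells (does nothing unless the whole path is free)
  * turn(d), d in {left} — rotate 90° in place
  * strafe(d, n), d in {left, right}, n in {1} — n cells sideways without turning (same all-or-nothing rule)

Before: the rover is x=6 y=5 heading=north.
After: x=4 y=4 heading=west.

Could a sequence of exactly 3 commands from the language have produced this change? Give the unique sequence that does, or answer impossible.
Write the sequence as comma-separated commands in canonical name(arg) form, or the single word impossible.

turn(left), strafe(left, 1), move(2)

key: running move(2) before turn(left) would end elsewhere — order is forced
from: x=6 y=5 heading=north
t=1 turn(left) ⇒ x=6 y=5 heading=west
t=2 strafe(left, 1) ⇒ x=6 y=4 heading=west
t=3 move(2) ⇒ x=4 y=4 heading=west
no other 3-command option fits: unique.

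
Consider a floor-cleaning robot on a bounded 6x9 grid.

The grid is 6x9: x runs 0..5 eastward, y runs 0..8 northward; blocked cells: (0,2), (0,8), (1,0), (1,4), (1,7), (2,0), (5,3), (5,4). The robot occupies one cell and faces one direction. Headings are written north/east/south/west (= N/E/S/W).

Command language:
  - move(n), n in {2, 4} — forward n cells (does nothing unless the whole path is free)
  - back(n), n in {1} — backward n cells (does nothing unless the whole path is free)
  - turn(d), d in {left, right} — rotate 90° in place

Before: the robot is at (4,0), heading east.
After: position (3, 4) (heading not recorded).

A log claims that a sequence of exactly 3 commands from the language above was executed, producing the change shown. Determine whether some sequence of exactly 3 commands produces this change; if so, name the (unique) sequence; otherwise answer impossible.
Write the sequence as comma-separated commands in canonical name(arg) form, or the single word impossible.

key: order matters: swapping back(1) and move(4) lands elsewhere
start: at (4,0), heading east
[1] after back(1): at (3,0), heading east
[2] after turn(left): at (3,0), heading north
[3] after move(4): at (3,4), heading north
no rival 3-sequence matches.

back(1), turn(left), move(4)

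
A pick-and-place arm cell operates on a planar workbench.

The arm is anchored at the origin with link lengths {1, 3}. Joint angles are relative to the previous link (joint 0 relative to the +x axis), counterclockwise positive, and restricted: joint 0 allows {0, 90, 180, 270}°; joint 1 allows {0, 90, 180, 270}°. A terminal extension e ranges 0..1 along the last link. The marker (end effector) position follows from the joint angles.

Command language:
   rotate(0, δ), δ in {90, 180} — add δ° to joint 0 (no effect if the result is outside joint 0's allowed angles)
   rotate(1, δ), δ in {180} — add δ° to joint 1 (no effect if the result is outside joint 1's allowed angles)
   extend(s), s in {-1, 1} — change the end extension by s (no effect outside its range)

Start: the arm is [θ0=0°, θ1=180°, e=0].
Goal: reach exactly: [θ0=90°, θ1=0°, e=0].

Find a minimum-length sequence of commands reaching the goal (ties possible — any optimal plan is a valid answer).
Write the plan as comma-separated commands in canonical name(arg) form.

begin: [θ0=0°, θ1=180°, e=0]
t=1 rotate(0, 90) ⇒ [θ0=90°, θ1=180°, e=0]
t=2 rotate(1, 180) ⇒ [θ0=90°, θ1=0°, e=0]
no 1-step plan works, so 2 is optimal.

rotate(0, 90), rotate(1, 180)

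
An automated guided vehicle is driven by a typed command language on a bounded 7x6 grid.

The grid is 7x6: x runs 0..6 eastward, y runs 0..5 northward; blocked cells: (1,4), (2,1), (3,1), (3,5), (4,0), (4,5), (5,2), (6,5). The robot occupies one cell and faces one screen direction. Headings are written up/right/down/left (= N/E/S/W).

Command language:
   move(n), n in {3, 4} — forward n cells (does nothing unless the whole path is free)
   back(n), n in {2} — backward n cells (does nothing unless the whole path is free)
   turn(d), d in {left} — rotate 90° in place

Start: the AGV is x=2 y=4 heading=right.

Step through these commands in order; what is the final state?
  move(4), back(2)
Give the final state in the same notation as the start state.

x=4 y=4 heading=right

initial: x=2 y=4 heading=right
[1] after move(4): x=6 y=4 heading=right
[2] after back(2): x=4 y=4 heading=right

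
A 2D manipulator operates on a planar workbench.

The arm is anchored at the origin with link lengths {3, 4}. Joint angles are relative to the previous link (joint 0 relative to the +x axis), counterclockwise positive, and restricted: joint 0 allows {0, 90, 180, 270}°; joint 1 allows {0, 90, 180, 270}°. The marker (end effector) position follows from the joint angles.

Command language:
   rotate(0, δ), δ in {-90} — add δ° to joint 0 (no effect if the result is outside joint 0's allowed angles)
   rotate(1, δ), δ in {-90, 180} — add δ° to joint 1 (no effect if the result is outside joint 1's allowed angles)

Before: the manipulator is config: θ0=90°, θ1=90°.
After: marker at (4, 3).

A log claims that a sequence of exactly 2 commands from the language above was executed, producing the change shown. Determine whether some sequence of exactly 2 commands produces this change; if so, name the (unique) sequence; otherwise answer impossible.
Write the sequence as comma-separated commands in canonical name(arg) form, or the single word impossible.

rotate(1, -90), rotate(1, -90)

start: config: θ0=90°, θ1=90°
[1] after rotate(1, -90): config: θ0=90°, θ1=0°
[2] after rotate(1, -90): config: θ0=90°, θ1=270°
no other 2-command option fits: unique.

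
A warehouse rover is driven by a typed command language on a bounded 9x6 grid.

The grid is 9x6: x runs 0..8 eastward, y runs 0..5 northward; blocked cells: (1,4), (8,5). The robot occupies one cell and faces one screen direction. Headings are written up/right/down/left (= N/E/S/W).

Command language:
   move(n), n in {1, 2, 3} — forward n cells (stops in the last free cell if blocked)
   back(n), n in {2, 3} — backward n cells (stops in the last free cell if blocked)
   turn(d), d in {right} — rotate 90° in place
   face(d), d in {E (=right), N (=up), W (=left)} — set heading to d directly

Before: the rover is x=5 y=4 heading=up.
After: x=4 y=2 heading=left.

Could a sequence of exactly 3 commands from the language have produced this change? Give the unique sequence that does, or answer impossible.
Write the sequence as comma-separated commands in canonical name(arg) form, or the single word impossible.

key: cell and facing (now W) both changed — the 3 commands mix motion and turning
initial: x=5 y=4 heading=up
1. back(2) → x=5 y=2 heading=up
2. face(W) → x=5 y=2 heading=left
3. move(1) → x=4 y=2 heading=left
all 729 alternatives checked — unique.

back(2), face(W), move(1)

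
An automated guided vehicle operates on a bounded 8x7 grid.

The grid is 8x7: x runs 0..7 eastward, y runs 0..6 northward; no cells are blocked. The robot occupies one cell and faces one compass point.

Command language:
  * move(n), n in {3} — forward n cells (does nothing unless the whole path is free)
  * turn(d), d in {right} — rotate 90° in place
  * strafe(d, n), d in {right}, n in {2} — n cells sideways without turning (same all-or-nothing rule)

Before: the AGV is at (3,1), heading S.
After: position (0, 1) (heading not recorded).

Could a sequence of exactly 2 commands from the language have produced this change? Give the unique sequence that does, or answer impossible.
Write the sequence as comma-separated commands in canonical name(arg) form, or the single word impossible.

turn(right), move(3)

key: running move(3) before turn(right) would end elsewhere — order is forced
from: at (3,1), heading S
1. turn(right) → at (3,1), heading W
2. move(3) → at (0,1), heading W
no other 2-command option fits: unique.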